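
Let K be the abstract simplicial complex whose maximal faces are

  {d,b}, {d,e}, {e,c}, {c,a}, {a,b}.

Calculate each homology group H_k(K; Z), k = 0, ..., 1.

We work with the vertex ordering a < b < c < d < e. The simplices of K, each written with vertices in increasing order, are:

  0-simplices (5): a, b, c, d, e
  1-simplices (5): ab, ac, bd, ce, de

so the chain groups are C_0 ≅ Z^5, C_1 ≅ Z^5.

The boundary map ∂_1: C_1 → C_0 maps an edge to its endpoints' difference, ∂[p,q] = q − p. For instance
  ∂ce = e − c.
The resulting 5×5 matrix has rank 4, and its Smith normal form has invariant factors (1,1,1,1).

Reading off H_k = ker ∂_k / im ∂_{k+1}:

  H_0: rank C_0 − rank ∂_1 = 5 − 4 = 1, and the invariant factors of ∂_1 are all 1, so H_0 ≅ Z.
  H_1: rank ker ∂_1 − rank ∂_2 = (5 − 4) − 0 = 1, and there is no ∂_2, so H_1 ≅ Z.

As a check, the Euler characteristic is 5 − 5 = 0, which agrees with 1 − 1 = 0.

H_0 = Z,  H_1 = Z.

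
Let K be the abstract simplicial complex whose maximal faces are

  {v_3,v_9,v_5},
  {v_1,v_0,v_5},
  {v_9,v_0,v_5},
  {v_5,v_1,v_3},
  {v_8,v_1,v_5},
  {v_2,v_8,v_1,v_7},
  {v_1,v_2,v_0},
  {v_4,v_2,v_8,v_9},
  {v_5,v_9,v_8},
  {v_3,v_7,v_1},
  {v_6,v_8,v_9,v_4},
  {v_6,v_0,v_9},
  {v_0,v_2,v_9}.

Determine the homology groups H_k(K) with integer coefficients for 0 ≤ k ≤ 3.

Fix the vertex order v_0 < v_1 < v_2 < v_3 < v_4 < v_5 < v_6 < v_7 < v_8 < v_9 and write every simplex with vertices in increasing order. Then dim K = 3 and the simplices of K are:

  0-simplices (10): [v_0], [v_1], [v_2], [v_3], [v_4], [v_5], [v_6], [v_7], [v_8], [v_9]
  1-simplices (26): (26 of them)
  2-simplices (21): (21 of them)
  3-simplices (3): [v_1,v_2,v_7,v_8], [v_2,v_4,v_8,v_9], [v_4,v_6,v_8,v_9]

so the chain groups are C_0 ≅ Z^10, C_1 ≅ Z^26, C_2 ≅ Z^21, C_3 ≅ Z^3.

Boundary ∂_1: C_1 → C_0 sends each edge [p,q] (with p < q) to q − p. For instance
  ∂[v_2,v_8] = [v_8] − [v_2].
The 10×26 boundary matrix has rank 9 and Smith normal form diag(1,1,1,1,1,1,1,1,1).

Boundary ∂_2: C_2 → C_1 maps a triangle to the signed sum of its edges. For instance
  ∂[v_0,v_1,v_5] = [v_1,v_5] − [v_0,v_5] + [v_0,v_1],
  ∂[v_0,v_2,v_9] = [v_2,v_9] − [v_0,v_9] + [v_0,v_2].
The 26×21 boundary matrix has rank 17 and Smith normal form diag(1,1,1,1,1,1,1,1,1,1,1,1,1,1,1,1,1).

∂_3: C_3 → C_2 sends each 3-simplex σ to the alternating sum Σ_i (−1)^i (σ with its i-th vertex removed). For instance
  ∂[v_1,v_2,v_7,v_8] = [v_2,v_7,v_8] − [v_1,v_7,v_8] + [v_1,v_2,v_8] − [v_1,v_2,v_7],
  ∂[v_4,v_6,v_8,v_9] = [v_6,v_8,v_9] − [v_4,v_8,v_9] + [v_4,v_6,v_9] − [v_4,v_6,v_8].
This gives a 21×3 integer matrix of rank 3; reducing to Smith normal form yields diagonal entries (1,1,1).

Reading off H_k = ker ∂_k / im ∂_{k+1}:

  H_0: rank C_0 − rank ∂_1 = 10 − 9 = 1, and the invariant factors of ∂_1 are all 1, so H_0 ≅ Z.
  H_1: rank ker ∂_1 − rank ∂_2 = (26 − 9) − 17 = 0, and the invariant factors of ∂_2 are all 1, so H_1 ≅ 0.
  H_2: rank ker ∂_2 − rank ∂_3 = (21 − 17) − 3 = 1, and the invariant factors of ∂_3 are all 1, so H_2 ≅ Z.
  H_3: rank ker ∂_3 − rank ∂_4 = (3 − 3) − 0 = 0, and there is no ∂_4, so H_3 ≅ 0.

H_0 ≅ Z,  H_1 = 0,  H_2 ≅ Z,  H_3 = 0.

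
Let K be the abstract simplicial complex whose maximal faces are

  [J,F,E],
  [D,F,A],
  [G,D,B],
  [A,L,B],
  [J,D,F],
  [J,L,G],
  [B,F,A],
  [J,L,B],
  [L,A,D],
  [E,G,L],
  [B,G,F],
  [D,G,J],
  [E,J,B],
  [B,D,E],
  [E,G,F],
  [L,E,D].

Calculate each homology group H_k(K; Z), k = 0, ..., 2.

H_0 ≅ Z,  H_1 ≅ Z^2,  H_2 ≅ Z.

We work with the vertex ordering A < B < D < E < F < G < J < L. The simplices of K, each written with vertices in increasing order, are:

  0-simplices (8): A, B, D, E, F, G, J, L
  1-simplices (24): AB, AD, AF, AL, BD, BE, BF, BG, BJ, BL, DE, DF, DG, DJ, DL, EF, EG, EJ, EL, FG, FJ, GJ, GL, JL
  2-simplices (16): ABF, ABL, ADF, ADL, BDE, BDG, BEJ, BFG, BJL, DEL, DFJ, DGJ, EFG, EFJ, EGL, GJL

so the chain groups are C_0 ≅ Z^8, C_1 ≅ Z^24, C_2 ≅ Z^16.

∂_1: C_1 → C_0 is given by ∂[p,q] = [q] − [p].
The resulting 8×24 matrix has rank 7, and its Smith normal form has invariant factors (1,1,1,1,1,1,1).

The boundary map ∂_2: C_2 → C_1 acts by ∂[p,q,r] = [q,r] − [p,r] + [p,q]. For instance
  ∂EGL = GL − EL + EG,
  ∂DEL = EL − DL + DE.
This gives a 24×16 integer matrix of rank 15; reducing to Smith normal form yields diagonal entries (1,1,1,1,1,1,1,1,1,1,1,1,1,1,1).

Reading off H_k = ker ∂_k / im ∂_{k+1}:

  H_0: rank C_0 − rank ∂_1 = 8 − 7 = 1, and the invariant factors of ∂_1 are all 1, so H_0 ≅ Z.
  H_1: rank ker ∂_1 − rank ∂_2 = (24 − 7) − 15 = 2, and the invariant factors of ∂_2 are all 1, so H_1 ≅ Z^2.
  H_2: rank ker ∂_2 − rank ∂_3 = (16 − 15) − 0 = 1, and there is no ∂_3, so H_2 ≅ Z.

As a check, the Euler characteristic is 8 − 24 + 16 = 0, which agrees with 1 − 2 + 1 = 0.
(K is a triangulation of the torus T^2.)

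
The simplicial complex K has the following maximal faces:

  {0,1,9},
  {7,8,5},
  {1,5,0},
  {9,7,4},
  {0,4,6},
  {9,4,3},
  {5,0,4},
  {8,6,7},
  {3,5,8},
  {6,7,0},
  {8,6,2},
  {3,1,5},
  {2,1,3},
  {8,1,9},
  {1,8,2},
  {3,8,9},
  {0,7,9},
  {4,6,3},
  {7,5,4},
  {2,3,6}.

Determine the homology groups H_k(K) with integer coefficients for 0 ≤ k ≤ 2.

Take the total order 0 < 1 < 2 < 3 < 4 < 5 < 6 < 7 < 8 < 9 on the vertex set. Then K (dimension 2) consists of the simplices:

  0-simplices (10): [0], [1], [2], [3], [4], [5], [6], [7], [8], [9]
  1-simplices (30): (30 of them)
  2-simplices (20): (20 of them)

giving chain groups C_0 ≅ Z^10, C_1 ≅ Z^30, C_2 ≅ Z^20.

∂_1: C_1 → C_0 maps an edge to its endpoints' difference, ∂[p,q] = q − p.
As a 10×30 matrix over Z this has rank 9, with invariant factors (1,1,1,1,1,1,1,1,1).

Boundary ∂_2: C_2 → C_1 maps a triangle to the signed sum of its edges. For instance
  ∂[3,4,6] = [4,6] − [3,6] + [3,4],
  ∂[1,2,8] = [2,8] − [1,8] + [1,2].
As a 30×20 matrix over Z this has rank 20, with invariant factors (1,1,1,1,1,1,1,1,1,1,1,1,1,1,1,1,1,1,1,2).

Computing H_k = (kernel of ∂_k) / (image of ∂_{k+1}):

  H_0: rank C_0 − rank ∂_1 = 10 − 9 = 1, and the invariant factors of ∂_1 are all 1, so H_0 ≅ Z.
  H_1: rank ker ∂_1 − rank ∂_2 = (30 − 9) − 20 = 1, and ∂_2 has invariant factor 2 > 1, so H_1 ≅ Z ⊕ Z/2Z.
  H_2: rank ker ∂_2 − rank ∂_3 = (20 − 20) − 0 = 0, and there is no ∂_3, so H_2 ≅ 0.

As a check, the Euler characteristic is 10 − 30 + 20 = 0, which agrees with 1 − 1 + 0 = 0.

H_0 = Z,  H_1 = Z ⊕ Z/2Z,  H_2 = 0.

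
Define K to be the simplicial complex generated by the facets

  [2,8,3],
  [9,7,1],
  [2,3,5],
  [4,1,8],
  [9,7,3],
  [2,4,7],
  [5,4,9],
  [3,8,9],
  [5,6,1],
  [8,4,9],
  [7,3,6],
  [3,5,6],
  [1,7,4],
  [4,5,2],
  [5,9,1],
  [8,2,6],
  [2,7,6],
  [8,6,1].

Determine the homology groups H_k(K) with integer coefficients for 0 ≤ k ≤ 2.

K has 9 vertices, 27 edges, 18 triangles.
rank ∂_0 = 0, rank ∂_1 = 8 ⇒ b_0 = 9 − 0 − 8 = 1; all invariant factors of ∂_1 are 1 so no torsion. So H_0 = Z.
rank ∂_1 = 8, rank ∂_2 = 18 ⇒ b_1 = 27 − 8 − 18 = 1; ∂_2 has invariant factor(s) [2] giving torsion. So H_1 = Z ⊕ Z/2.
rank ∂_2 = 18, rank ∂_3 = 0 ⇒ b_2 = 18 − 18 − 0 = 0. So H_2 = 0.

H_0 ≅ Z,  H_1 ≅ Z ⊕ Z/2,  H_2 = 0.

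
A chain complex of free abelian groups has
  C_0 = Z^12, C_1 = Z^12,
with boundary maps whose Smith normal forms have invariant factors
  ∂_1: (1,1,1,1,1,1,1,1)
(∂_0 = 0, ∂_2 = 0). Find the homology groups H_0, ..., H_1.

H_0: b_0 = 12 − 0 − 8 = 4; torsion from ∂_1 factors > 1: none. So H_0 ≅ Z^4.
H_1: b_1 = 12 − 8 − 0 = 4; torsion from ∂_2 factors > 1: none. So H_1 ≅ Z^4.

H_0 ≅ Z^4,  H_1 ≅ Z^4.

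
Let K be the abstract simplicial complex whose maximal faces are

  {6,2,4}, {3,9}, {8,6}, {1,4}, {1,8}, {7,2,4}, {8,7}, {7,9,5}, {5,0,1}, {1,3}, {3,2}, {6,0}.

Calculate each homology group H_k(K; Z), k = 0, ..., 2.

H_0 = Z,  H_1 = Z^6,  H_2 = 0.

K has 10 vertices, 19 edges, 4 triangles.
rank ∂_0 = 0, rank ∂_1 = 9 ⇒ b_0 = 10 − 0 − 9 = 1; all invariant factors of ∂_1 are 1 so no torsion. So H_0 ≅ Z.
rank ∂_1 = 9, rank ∂_2 = 4 ⇒ b_1 = 19 − 9 − 4 = 6; all invariant factors of ∂_2 are 1 so no torsion. So H_1 ≅ Z^6.
rank ∂_2 = 4, rank ∂_3 = 0 ⇒ b_2 = 4 − 4 − 0 = 0. So H_2 ≅ 0.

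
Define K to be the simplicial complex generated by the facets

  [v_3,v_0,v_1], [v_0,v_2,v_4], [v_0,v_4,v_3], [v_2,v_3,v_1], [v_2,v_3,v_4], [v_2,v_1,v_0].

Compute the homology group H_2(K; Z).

Fix the vertex order v_0 < v_1 < v_2 < v_3 < v_4 and write every simplex with vertices in increasing order. Then dim K = 2 and the simplices of K are:

  0-simplices (5): [v_0], [v_1], [v_2], [v_3], [v_4]
  1-simplices (9): [v_0,v_1], [v_0,v_2], [v_0,v_3], [v_0,v_4], [v_1,v_2], [v_1,v_3], [v_2,v_3], [v_2,v_4], [v_3,v_4]
  2-simplices (6): [v_0,v_1,v_2], [v_0,v_1,v_3], [v_0,v_2,v_4], [v_0,v_3,v_4], [v_1,v_2,v_3], [v_2,v_3,v_4]

giving chain groups C_0 ≅ Z^5, C_1 ≅ Z^9, C_2 ≅ Z^6.

∂_1: C_1 → C_0 sends each edge [p,q] (with p < q) to q − p.
The 5×9 boundary matrix has rank 4 and Smith normal form diag(1,1,1,1).

∂_2: C_2 → C_1 acts by ∂[p,q,r] = [q,r] − [p,r] + [p,q]. For instance
  ∂[v_0,v_2,v_4] = [v_2,v_4] − [v_0,v_4] + [v_0,v_2],
  ∂[v_2,v_3,v_4] = [v_3,v_4] − [v_2,v_4] + [v_2,v_3].
The resulting 9×6 matrix has rank 5, and its Smith normal form has invariant factors (1,1,1,1,1).

From H_k ≅ ker(∂_k) / im(∂_{k+1}) we obtain:

  H_2: rank ker ∂_2 − rank ∂_3 = (6 − 5) − 0 = 1, and there is no ∂_3, so H_2 = Z.

H_2 ≅ Z.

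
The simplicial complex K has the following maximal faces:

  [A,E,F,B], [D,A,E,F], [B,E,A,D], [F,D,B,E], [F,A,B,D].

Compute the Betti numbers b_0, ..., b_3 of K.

Fix the vertex order A < B < D < E < F and write every simplex with vertices in increasing order. Then dim K = 3 and the simplices of K are:

  0-simplices (5): A, B, D, E, F
  1-simplices (10): AB, AD, AE, AF, BD, BE, BF, DE, DF, EF
  2-simplices (10): ABD, ABE, ABF, ADE, ADF, AEF, BDE, BDF, BEF, DEF
  3-simplices (5): ABDE, ABDF, ABEF, ADEF, BDEF

giving chain groups C_0 ≅ Z^5, C_1 ≅ Z^10, C_2 ≅ Z^10, C_3 ≅ Z^5.

∂_1: C_1 → C_0 is given by ∂[p,q] = [q] − [p]. For instance
  ∂DF = F − D.
The 5×10 boundary matrix has rank 4 and Smith normal form diag(1,1,1,1).

Boundary ∂_2: C_2 → C_1 sends each 2-simplex [p,q,r] to [q,r] − [p,r] + [p,q]. For instance
  ∂BDF = DF − BF + BD,
  ∂AEF = EF − AF + AE.
The resulting 10×10 matrix has rank 6, and its Smith normal form has invariant factors (1,1,1,1,1,1).

The boundary map ∂_3: C_3 → C_2 sends each 3-simplex σ to the alternating sum Σ_i (−1)^i (σ with its i-th vertex removed). For instance
  ∂BDEF = DEF − BEF + BDF − BDE,
  ∂ABDF = BDF − ADF + ABF − ABD.
The 10×5 boundary matrix has rank 4 and Smith normal form diag(1,1,1,1).

From H_k ≅ ker(∂_k) / im(∂_{k+1}) we obtain:

  H_0: rank C_0 − rank ∂_1 = 5 − 4 = 1, and the invariant factors of ∂_1 are all 1, so H_0 = Z.
  H_1: rank ker ∂_1 − rank ∂_2 = (10 − 4) − 6 = 0, and the invariant factors of ∂_2 are all 1, so H_1 = 0.
  H_2: rank ker ∂_2 − rank ∂_3 = (10 − 6) − 4 = 0, and the invariant factors of ∂_3 are all 1, so H_2 = 0.
  H_3: rank ker ∂_3 − rank ∂_4 = (5 − 4) − 0 = 1, and there is no ∂_4, so H_3 = Z.

As a check, the Euler characteristic is 5 − 10 + 10 − 5 = 0, which agrees with 1 − 0 + 0 − 1 = 0.
(K is a triangulation of the 3-sphere S^3.)

Hence the Betti numbers are b_0 = 1, b_1 = 0, b_2 = 0, b_3 = 1.

b_0 = 1, b_1 = 0, b_2 = 0, b_3 = 1.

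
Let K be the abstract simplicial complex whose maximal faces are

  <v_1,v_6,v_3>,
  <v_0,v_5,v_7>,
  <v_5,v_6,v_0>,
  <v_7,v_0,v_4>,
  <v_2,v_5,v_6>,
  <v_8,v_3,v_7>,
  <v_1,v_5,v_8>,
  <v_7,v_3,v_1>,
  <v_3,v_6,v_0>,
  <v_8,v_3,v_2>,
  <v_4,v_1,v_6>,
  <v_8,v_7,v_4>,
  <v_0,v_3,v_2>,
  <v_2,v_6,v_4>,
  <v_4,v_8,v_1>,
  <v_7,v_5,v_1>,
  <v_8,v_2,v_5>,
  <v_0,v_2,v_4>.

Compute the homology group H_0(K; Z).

H_0 ≅ Z.

Take the total order v_0 < v_1 < v_2 < v_3 < v_4 < v_5 < v_6 < v_7 < v_8 on the vertex set. Then K (dimension 2) consists of the simplices:

  0-simplices (9): [v_0], [v_1], [v_2], [v_3], [v_4], [v_5], [v_6], [v_7], [v_8]
  1-simplices (27): (27 of them)
  2-simplices (18): (18 of them)

so the chain groups are C_0 ≅ Z^9, C_1 ≅ Z^27, C_2 ≅ Z^18.

∂_1: C_1 → C_0 maps an edge to its endpoints' difference, ∂[p,q] = q − p. For instance
  ∂[v_1,v_4] = [v_4] − [v_1].
This gives a 9×27 integer matrix of rank 8; reducing to Smith normal form yields diagonal entries (1,1,1,1,1,1,1,1).

Boundary ∂_2: C_2 → C_1 acts by ∂[p,q,r] = [q,r] − [p,r] + [p,q]. For instance
  ∂[v_0,v_2,v_3] = [v_2,v_3] − [v_0,v_3] + [v_0,v_2],
  ∂[v_1,v_4,v_6] = [v_4,v_6] − [v_1,v_6] + [v_1,v_4].
This gives a 27×18 integer matrix of rank 18; reducing to Smith normal form yields diagonal entries (1,1,1,1,1,1,1,1,1,1,1,1,1,1,1,1,1,2).

Computing H_k = (kernel of ∂_k) / (image of ∂_{k+1}):

  H_0: rank C_0 − rank ∂_1 = 9 − 8 = 1, and the invariant factors of ∂_1 are all 1, so H_0 = Z.

(K is a triangulation of the Klein bottle.)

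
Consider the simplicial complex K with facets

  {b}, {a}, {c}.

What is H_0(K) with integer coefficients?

Take the total order a < b < c on the vertex set. Then K (dimension 0) consists of the simplices:

  0-simplices (3): a, b, c

giving chain groups C_0 ≅ Z^3.

Now H_k = ker ∂_k / im ∂_{k+1}, so:

  H_0: rank C_0 − rank ∂_1 = 3 − 0 = 3, and there is no ∂_1, so H_0 = Z^3.

H_0 ≅ Z^3.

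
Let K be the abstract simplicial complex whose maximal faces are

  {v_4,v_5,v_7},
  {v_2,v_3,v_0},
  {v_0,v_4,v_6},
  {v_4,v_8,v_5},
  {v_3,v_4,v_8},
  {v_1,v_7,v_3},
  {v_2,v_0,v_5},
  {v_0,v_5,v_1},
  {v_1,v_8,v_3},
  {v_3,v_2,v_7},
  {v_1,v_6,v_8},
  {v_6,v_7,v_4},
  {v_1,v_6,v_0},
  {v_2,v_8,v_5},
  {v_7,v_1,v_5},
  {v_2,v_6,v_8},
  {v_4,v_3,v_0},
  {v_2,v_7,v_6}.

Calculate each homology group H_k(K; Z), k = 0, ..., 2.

H_0 ≅ Z,  H_1 ≅ Z^2,  H_2 ≅ Z.

We work with the vertex ordering v_0 < v_1 < v_2 < v_3 < v_4 < v_5 < v_6 < v_7 < v_8. The simplices of K, each written with vertices in increasing order, are:

  0-simplices (9): [v_0], [v_1], [v_2], [v_3], [v_4], [v_5], [v_6], [v_7], [v_8]
  1-simplices (27): (27 of them)
  2-simplices (18): (18 of them)

Hence C_0 ≅ Z^9, C_1 ≅ Z^27, C_2 ≅ Z^18.

∂_1: C_1 → C_0 maps an edge to its endpoints' difference, ∂[p,q] = q − p. For instance
  ∂[v_1,v_6] = [v_6] − [v_1].
The 9×27 boundary matrix has rank 8 and Smith normal form diag(1,1,1,1,1,1,1,1).

Boundary ∂_2: C_2 → C_1 acts by ∂[p,q,r] = [q,r] − [p,r] + [p,q]. For instance
  ∂[v_1,v_3,v_8] = [v_3,v_8] − [v_1,v_8] + [v_1,v_3],
  ∂[v_4,v_5,v_8] = [v_5,v_8] − [v_4,v_8] + [v_4,v_5].
The resulting 27×18 matrix has rank 17, and its Smith normal form has invariant factors (1,1,1,1,1,1,1,1,1,1,1,1,1,1,1,1,1).

Reading off H_k = ker ∂_k / im ∂_{k+1}:

  H_0: rank C_0 − rank ∂_1 = 9 − 8 = 1, and the invariant factors of ∂_1 are all 1, so H_0 = Z.
  H_1: rank ker ∂_1 − rank ∂_2 = (27 − 8) − 17 = 2, and the invariant factors of ∂_2 are all 1, so H_1 = Z^2.
  H_2: rank ker ∂_2 − rank ∂_3 = (18 − 17) − 0 = 1, and there is no ∂_3, so H_2 = Z.

As a check, the Euler characteristic is 9 − 27 + 18 = 0, which agrees with 1 − 2 + 1 = 0.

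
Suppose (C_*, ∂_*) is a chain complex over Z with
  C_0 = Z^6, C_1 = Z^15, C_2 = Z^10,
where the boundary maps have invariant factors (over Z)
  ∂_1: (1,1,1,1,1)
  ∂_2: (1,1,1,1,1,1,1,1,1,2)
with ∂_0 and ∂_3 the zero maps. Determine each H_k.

H_0: b_0 = 6 − 0 − 5 = 1; torsion from ∂_1 factors > 1: none. So H_0 ≅ Z.
H_1: b_1 = 15 − 5 − 10 = 0; torsion from ∂_2 factors > 1: [2]. So H_1 ≅ Z/2Z.
H_2: b_2 = 10 − 10 − 0 = 0; torsion from ∂_3 factors > 1: none. So H_2 ≅ 0.

H_0 ≅ Z,  H_1 ≅ Z/2Z,  H_2 = 0.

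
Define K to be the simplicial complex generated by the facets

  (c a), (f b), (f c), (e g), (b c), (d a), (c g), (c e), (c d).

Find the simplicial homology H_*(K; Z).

Fix the vertex order a < b < c < d < e < f < g and write every simplex with vertices in increasing order. Then dim K = 1 and the simplices of K are:

  0-simplices (7): a, b, c, d, e, f, g
  1-simplices (9): ac, ad, bc, bf, cd, ce, cf, cg, eg

Hence C_0 ≅ Z^7, C_1 ≅ Z^9.

The boundary map ∂_1: C_1 → C_0 sends each edge [p,q] (with p < q) to q − p. For instance
  ∂bf = f − b.
This gives a 7×9 integer matrix of rank 6; reducing to Smith normal form yields diagonal entries (1,1,1,1,1,1).

Computing H_k = (kernel of ∂_k) / (image of ∂_{k+1}):

  H_0: rank C_0 − rank ∂_1 = 7 − 6 = 1, and the invariant factors of ∂_1 are all 1, so H_0 ≅ Z.
  H_1: rank ker ∂_1 − rank ∂_2 = (9 − 6) − 0 = 3, and there is no ∂_2, so H_1 ≅ Z^3.

H_0 = Z,  H_1 = Z^3.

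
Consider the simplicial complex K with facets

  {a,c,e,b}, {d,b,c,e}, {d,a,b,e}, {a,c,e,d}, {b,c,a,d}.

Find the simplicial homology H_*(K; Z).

H_0 ≅ Z,  H_1 = 0,  H_2 = 0,  H_3 ≅ Z.

Order the vertices as a < b < c < d < e. Listing each simplex with vertices in this order, K has dimension 3 with simplices:

  0-simplices (5): a, b, c, d, e
  1-simplices (10): ab, ac, ad, ae, bc, bd, be, cd, ce, de
  2-simplices (10): abc, abd, abe, acd, ace, ade, bcd, bce, bde, cde
  3-simplices (5): abcd, abce, abde, acde, bcde

so the chain groups are C_0 ≅ Z^5, C_1 ≅ Z^10, C_2 ≅ Z^10, C_3 ≅ Z^5.

Boundary ∂_1: C_1 → C_0 is given by ∂[p,q] = [q] − [p].
This gives a 5×10 integer matrix of rank 4; reducing to Smith normal form yields diagonal entries (1,1,1,1).

Boundary ∂_2: C_2 → C_1 sends each 2-simplex [p,q,r] to [q,r] − [p,r] + [p,q]. For instance
  ∂abd = bd − ad + ab,
  ∂abe = be − ae + ab.
As a 10×10 matrix over Z this has rank 6, with invariant factors (1,1,1,1,1,1).

Boundary ∂_3: C_3 → C_2 sends each 3-simplex σ to the alternating sum Σ_i (−1)^i (σ with its i-th vertex removed). For instance
  ∂abce = bce − ace + abe − abc,
  ∂abde = bde − ade + abe − abd.
As a 10×5 matrix over Z this has rank 4, with invariant factors (1,1,1,1).

Computing H_k = (kernel of ∂_k) / (image of ∂_{k+1}):

  H_0: rank C_0 − rank ∂_1 = 5 − 4 = 1, and the invariant factors of ∂_1 are all 1, so H_0 ≅ Z.
  H_1: rank ker ∂_1 − rank ∂_2 = (10 − 4) − 6 = 0, and the invariant factors of ∂_2 are all 1, so H_1 ≅ 0.
  H_2: rank ker ∂_2 − rank ∂_3 = (10 − 6) − 4 = 0, and the invariant factors of ∂_3 are all 1, so H_2 ≅ 0.
  H_3: rank ker ∂_3 − rank ∂_4 = (5 − 4) − 0 = 1, and there is no ∂_4, so H_3 ≅ Z.

As a check, the Euler characteristic is 5 − 10 + 10 − 5 = 0, which agrees with 1 − 0 + 0 − 1 = 0.
(K is a triangulation of the 3-sphere S^3.)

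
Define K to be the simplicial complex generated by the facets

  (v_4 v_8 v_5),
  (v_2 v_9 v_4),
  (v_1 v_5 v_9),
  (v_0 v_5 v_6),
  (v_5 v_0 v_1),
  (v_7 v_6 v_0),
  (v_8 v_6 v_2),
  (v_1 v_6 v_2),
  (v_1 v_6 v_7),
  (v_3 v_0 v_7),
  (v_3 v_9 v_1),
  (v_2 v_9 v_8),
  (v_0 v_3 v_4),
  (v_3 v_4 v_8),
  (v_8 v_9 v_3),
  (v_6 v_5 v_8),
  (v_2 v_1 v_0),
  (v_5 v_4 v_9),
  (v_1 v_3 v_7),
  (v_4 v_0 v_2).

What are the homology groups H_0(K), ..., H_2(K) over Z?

K has 10 vertices, 30 edges, 20 triangles.
rank ∂_0 = 0, rank ∂_1 = 9 ⇒ b_0 = 10 − 0 − 9 = 1; all invariant factors of ∂_1 are 1 so no torsion. So H_0 = Z.
rank ∂_1 = 9, rank ∂_2 = 20 ⇒ b_1 = 30 − 9 − 20 = 1; ∂_2 has invariant factor(s) [2] giving torsion. So H_1 = Z ⊕ Z/2Z.
rank ∂_2 = 20, rank ∂_3 = 0 ⇒ b_2 = 20 − 20 − 0 = 0. So H_2 = 0.

H_0 ≅ Z,  H_1 ≅ Z ⊕ Z/2Z,  H_2 = 0.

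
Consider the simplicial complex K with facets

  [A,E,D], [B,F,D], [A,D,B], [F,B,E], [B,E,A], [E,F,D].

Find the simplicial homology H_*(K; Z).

H_0 = Z,  H_1 = 0,  H_2 = Z.

Fix the vertex order A < B < D < E < F and write every simplex with vertices in increasing order. Then dim K = 2 and the simplices of K are:

  0-simplices (5): A, B, D, E, F
  1-simplices (9): AB, AD, AE, BD, BE, BF, DE, DF, EF
  2-simplices (6): ABD, ABE, ADE, BDF, BEF, DEF

giving chain groups C_0 ≅ Z^5, C_1 ≅ Z^9, C_2 ≅ Z^6.

The boundary map ∂_1: C_1 → C_0 is given by ∂[p,q] = [q] − [p]. For instance
  ∂AE = E − A.
The resulting 5×9 matrix has rank 4, and its Smith normal form has invariant factors (1,1,1,1).

Boundary ∂_2: C_2 → C_1 acts by ∂[p,q,r] = [q,r] − [p,r] + [p,q]. For instance
  ∂ABD = BD − AD + AB,
  ∂ABE = BE − AE + AB.
This gives a 9×6 integer matrix of rank 5; reducing to Smith normal form yields diagonal entries (1,1,1,1,1).

Reading off H_k = ker ∂_k / im ∂_{k+1}:

  H_0: rank C_0 − rank ∂_1 = 5 − 4 = 1, and the invariant factors of ∂_1 are all 1, so H_0 = Z.
  H_1: rank ker ∂_1 − rank ∂_2 = (9 − 4) − 5 = 0, and the invariant factors of ∂_2 are all 1, so H_1 = 0.
  H_2: rank ker ∂_2 − rank ∂_3 = (6 − 5) − 0 = 1, and there is no ∂_3, so H_2 = Z.

As a check, the Euler characteristic is 5 − 9 + 6 = 2, which agrees with 1 − 0 + 1 = 2.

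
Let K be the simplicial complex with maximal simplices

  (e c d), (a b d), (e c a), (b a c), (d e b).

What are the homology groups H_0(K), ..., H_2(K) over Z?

H_0 = Z,  H_1 = Z,  H_2 = 0.

Order the vertices as a < b < c < d < e. Listing each simplex with vertices in this order, K has dimension 2 with simplices:

  0-simplices (5): a, b, c, d, e
  1-simplices (10): ab, ac, ad, ae, bc, bd, be, cd, ce, de
  2-simplices (5): abc, abd, ace, bde, cde

Hence C_0 ≅ Z^5, C_1 ≅ Z^10, C_2 ≅ Z^5.

∂_1: C_1 → C_0 maps an edge to its endpoints' difference, ∂[p,q] = q − p. For instance
  ∂ab = b − a.
The resulting 5×10 matrix has rank 4, and its Smith normal form has invariant factors (1,1,1,1).

The boundary map ∂_2: C_2 → C_1 maps a triangle to the signed sum of its edges. For instance
  ∂abd = bd − ad + ab,
  ∂abc = bc − ac + ab.
The resulting 10×5 matrix has rank 5, and its Smith normal form has invariant factors (1,1,1,1,1).

From H_k ≅ ker(∂_k) / im(∂_{k+1}) we obtain:

  H_0: rank C_0 − rank ∂_1 = 5 − 4 = 1, and the invariant factors of ∂_1 are all 1, so H_0 ≅ Z.
  H_1: rank ker ∂_1 − rank ∂_2 = (10 − 4) − 5 = 1, and the invariant factors of ∂_2 are all 1, so H_1 ≅ Z.
  H_2: rank ker ∂_2 − rank ∂_3 = (5 − 5) − 0 = 0, and there is no ∂_3, so H_2 ≅ 0.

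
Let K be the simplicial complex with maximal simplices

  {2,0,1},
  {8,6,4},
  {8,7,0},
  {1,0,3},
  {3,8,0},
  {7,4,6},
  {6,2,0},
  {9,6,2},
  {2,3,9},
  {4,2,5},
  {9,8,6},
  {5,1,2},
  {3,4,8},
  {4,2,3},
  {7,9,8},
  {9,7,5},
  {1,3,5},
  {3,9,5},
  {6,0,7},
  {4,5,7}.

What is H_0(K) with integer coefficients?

Take the total order 0 < 1 < 2 < 3 < 4 < 5 < 6 < 7 < 8 < 9 on the vertex set. Then K (dimension 2) consists of the simplices:

  0-simplices (10): [0], [1], [2], [3], [4], [5], [6], [7], [8], [9]
  1-simplices (30): (30 of them)
  2-simplices (20): (20 of them)

Hence C_0 ≅ Z^10, C_1 ≅ Z^30, C_2 ≅ Z^20.

∂_1: C_1 → C_0 is given by ∂[p,q] = [q] − [p]. For instance
  ∂[0,1] = [1] − [0].
As a 10×30 matrix over Z this has rank 9, with invariant factors (1,1,1,1,1,1,1,1,1).

Boundary ∂_2: C_2 → C_1 sends each 2-simplex [p,q,r] to [q,r] − [p,r] + [p,q]. For instance
  ∂[2,4,5] = [4,5] − [2,5] + [2,4],
  ∂[4,6,8] = [6,8] − [4,8] + [4,6].
The resulting 30×20 matrix has rank 20, and its Smith normal form has invariant factors (1,1,1,1,1,1,1,1,1,1,1,1,1,1,1,1,1,1,1,2).

Now H_k = ker ∂_k / im ∂_{k+1}, so:

  H_0: rank C_0 − rank ∂_1 = 10 − 9 = 1, and the invariant factors of ∂_1 are all 1, so H_0 = Z.

H_0 = Z.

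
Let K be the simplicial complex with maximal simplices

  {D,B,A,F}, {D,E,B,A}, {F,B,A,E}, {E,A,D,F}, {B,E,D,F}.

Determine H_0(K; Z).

H_0 = Z.

Order the vertices as A < B < D < E < F. Listing each simplex with vertices in this order, K has dimension 3 with simplices:

  0-simplices (5): A, B, D, E, F
  1-simplices (10): AB, AD, AE, AF, BD, BE, BF, DE, DF, EF
  2-simplices (10): ABD, ABE, ABF, ADE, ADF, AEF, BDE, BDF, BEF, DEF
  3-simplices (5): ABDE, ABDF, ABEF, ADEF, BDEF

giving chain groups C_0 ≅ Z^5, C_1 ≅ Z^10, C_2 ≅ Z^10, C_3 ≅ Z^5.

∂_1: C_1 → C_0 maps an edge to its endpoints' difference, ∂[p,q] = q − p.
This gives a 5×10 integer matrix of rank 4; reducing to Smith normal form yields diagonal entries (1,1,1,1).

The boundary map ∂_2: C_2 → C_1 acts by ∂[p,q,r] = [q,r] − [p,r] + [p,q]. For instance
  ∂AEF = EF − AF + AE,
  ∂BDE = DE − BE + BD.
The resulting 10×10 matrix has rank 6, and its Smith normal form has invariant factors (1,1,1,1,1,1).

∂_3: C_3 → C_2 sends each 3-simplex σ to the alternating sum Σ_i (−1)^i (σ with its i-th vertex removed). For instance
  ∂ABDF = BDF − ADF + ABF − ABD,
  ∂ABEF = BEF − AEF + ABF − ABE.
This gives a 10×5 integer matrix of rank 4; reducing to Smith normal form yields diagonal entries (1,1,1,1).

Now H_k = ker ∂_k / im ∂_{k+1}, so:

  H_0: rank C_0 − rank ∂_1 = 5 − 4 = 1, and the invariant factors of ∂_1 are all 1, so H_0 = Z.

(K is a triangulation of the 3-sphere S^3.)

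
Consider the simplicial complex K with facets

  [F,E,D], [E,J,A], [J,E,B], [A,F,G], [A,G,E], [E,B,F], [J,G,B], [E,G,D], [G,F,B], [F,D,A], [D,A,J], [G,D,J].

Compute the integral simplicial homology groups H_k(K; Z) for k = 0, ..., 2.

Take the total order A < B < D < E < F < G < J on the vertex set. Then K (dimension 2) consists of the simplices:

  0-simplices (7): A, B, D, E, F, G, J
  1-simplices (18): AD, AE, AF, AG, AJ, BE, BF, BG, BJ, DE, DF, DG, DJ, EF, EG, EJ, FG, GJ
  2-simplices (12): ADF, ADJ, AEG, AEJ, AFG, BEF, BEJ, BFG, BGJ, DEF, DEG, DGJ

so the chain groups are C_0 ≅ Z^7, C_1 ≅ Z^18, C_2 ≅ Z^12.

The boundary map ∂_1: C_1 → C_0 maps an edge to its endpoints' difference, ∂[p,q] = q − p. For instance
  ∂BF = F − B.
As a 7×18 matrix over Z this has rank 6, with invariant factors (1,1,1,1,1,1).

Boundary ∂_2: C_2 → C_1 acts by ∂[p,q,r] = [q,r] − [p,r] + [p,q]. For instance
  ∂AFG = FG − AG + AF,
  ∂BEJ = EJ − BJ + BE.
The 18×12 boundary matrix has rank 12 and Smith normal form diag(1,1,1,1,1,1,1,1,1,1,1,2).

Now H_k = ker ∂_k / im ∂_{k+1}, so:

  H_0: rank C_0 − rank ∂_1 = 7 − 6 = 1, and the invariant factors of ∂_1 are all 1, so H_0 ≅ Z.
  H_1: rank ker ∂_1 − rank ∂_2 = (18 − 6) − 12 = 0, and ∂_2 has invariant factor 2 > 1, so H_1 ≅ Z_2.
  H_2: rank ker ∂_2 − rank ∂_3 = (12 − 12) − 0 = 0, and there is no ∂_3, so H_2 ≅ 0.

As a check, the Euler characteristic is 7 − 18 + 12 = 1, which agrees with 1 − 0 + 0 = 1.

H_0 = Z,  H_1 = Z_2,  H_2 = 0.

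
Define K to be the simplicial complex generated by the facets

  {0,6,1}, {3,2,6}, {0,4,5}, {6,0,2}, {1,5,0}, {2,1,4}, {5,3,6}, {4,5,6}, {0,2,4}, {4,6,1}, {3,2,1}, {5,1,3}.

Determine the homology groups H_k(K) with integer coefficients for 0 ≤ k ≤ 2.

Order the vertices as 0 < 1 < 2 < 3 < 4 < 5 < 6. Listing each simplex with vertices in this order, K has dimension 2 with simplices:

  0-simplices (7): [0], [1], [2], [3], [4], [5], [6]
  1-simplices (18): [0,1], [0,2], [0,4], [0,5], [0,6], [1,2], [1,3], [1,4], [1,5], [1,6], [2,3], [2,4], [2,6], [3,5], [3,6], [4,5], [4,6], [5,6]
  2-simplices (12): [0,1,5], [0,1,6], [0,2,4], [0,2,6], [0,4,5], [1,2,3], [1,2,4], [1,3,5], [1,4,6], [2,3,6], [3,5,6], [4,5,6]

so the chain groups are C_0 ≅ Z^7, C_1 ≅ Z^18, C_2 ≅ Z^12.

Boundary ∂_1: C_1 → C_0 maps an edge to its endpoints' difference, ∂[p,q] = q − p. For instance
  ∂[2,6] = [6] − [2].
As a 7×18 matrix over Z this has rank 6, with invariant factors (1,1,1,1,1,1).

∂_2: C_2 → C_1 maps a triangle to the signed sum of its edges. For instance
  ∂[3,5,6] = [5,6] − [3,6] + [3,5],
  ∂[1,2,3] = [2,3] − [1,3] + [1,2].
As a 18×12 matrix over Z this has rank 12, with invariant factors (1,1,1,1,1,1,1,1,1,1,1,2).

Reading off H_k = ker ∂_k / im ∂_{k+1}:

  H_0: rank C_0 − rank ∂_1 = 7 − 6 = 1, and the invariant factors of ∂_1 are all 1, so H_0 ≅ Z.
  H_1: rank ker ∂_1 − rank ∂_2 = (18 − 6) − 12 = 0, and ∂_2 has invariant factor 2 > 1, so H_1 ≅ Z/2.
  H_2: rank ker ∂_2 − rank ∂_3 = (12 − 12) − 0 = 0, and there is no ∂_3, so H_2 ≅ 0.

(K is a triangulation of the real projective plane RP^2.)

H_0 ≅ Z,  H_1 ≅ Z/2,  H_2 = 0.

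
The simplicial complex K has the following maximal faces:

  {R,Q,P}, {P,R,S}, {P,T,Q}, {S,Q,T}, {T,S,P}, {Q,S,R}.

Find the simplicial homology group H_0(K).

H_0 ≅ Z.

We work with the vertex ordering P < Q < R < S < T. The simplices of K, each written with vertices in increasing order, are:

  0-simplices (5): P, Q, R, S, T
  1-simplices (9): PQ, PR, PS, PT, QR, QS, QT, RS, ST
  2-simplices (6): PQR, PQT, PRS, PST, QRS, QST

Hence C_0 ≅ Z^5, C_1 ≅ Z^9, C_2 ≅ Z^6.

The boundary map ∂_1: C_1 → C_0 maps an edge to its endpoints' difference, ∂[p,q] = q − p. For instance
  ∂ST = T − S.
As a 5×9 matrix over Z this has rank 4, with invariant factors (1,1,1,1).

Boundary ∂_2: C_2 → C_1 maps a triangle to the signed sum of its edges. For instance
  ∂PQT = QT − PT + PQ,
  ∂QRS = RS − QS + QR.
The resulting 9×6 matrix has rank 5, and its Smith normal form has invariant factors (1,1,1,1,1).

Reading off H_k = ker ∂_k / im ∂_{k+1}:

  H_0: rank C_0 − rank ∂_1 = 5 − 4 = 1, and the invariant factors of ∂_1 are all 1, so H_0 ≅ Z.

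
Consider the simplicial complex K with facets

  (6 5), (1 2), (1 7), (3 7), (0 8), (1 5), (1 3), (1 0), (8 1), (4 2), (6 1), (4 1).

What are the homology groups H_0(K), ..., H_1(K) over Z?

We work with the vertex ordering 0 < 1 < 2 < 3 < 4 < 5 < 6 < 7 < 8. The simplices of K, each written with vertices in increasing order, are:

  0-simplices (9): [0], [1], [2], [3], [4], [5], [6], [7], [8]
  1-simplices (12): [0,1], [0,8], [1,2], [1,3], [1,4], [1,5], [1,6], [1,7], [1,8], [2,4], [3,7], [5,6]

Hence C_0 ≅ Z^9, C_1 ≅ Z^12.

Boundary ∂_1: C_1 → C_0 sends each edge [p,q] (with p < q) to q − p.
The resulting 9×12 matrix has rank 8, and its Smith normal form has invariant factors (1,1,1,1,1,1,1,1).

Computing H_k = (kernel of ∂_k) / (image of ∂_{k+1}):

  H_0: rank C_0 − rank ∂_1 = 9 − 8 = 1, and the invariant factors of ∂_1 are all 1, so H_0 ≅ Z.
  H_1: rank ker ∂_1 − rank ∂_2 = (12 − 8) − 0 = 4, and there is no ∂_2, so H_1 ≅ Z^4.

H_0 = Z,  H_1 = Z^4.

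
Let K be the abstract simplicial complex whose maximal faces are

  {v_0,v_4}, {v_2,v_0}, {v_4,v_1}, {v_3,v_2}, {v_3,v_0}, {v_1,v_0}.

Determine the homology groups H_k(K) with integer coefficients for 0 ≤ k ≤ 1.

H_0 ≅ Z,  H_1 ≅ Z^2.

K has 5 vertices, 6 edges.
rank ∂_0 = 0, rank ∂_1 = 4 ⇒ b_0 = 5 − 0 − 4 = 1; all invariant factors of ∂_1 are 1 so no torsion. So H_0 = Z.
rank ∂_1 = 4, rank ∂_2 = 0 ⇒ b_1 = 6 − 4 − 0 = 2. So H_1 = Z^2.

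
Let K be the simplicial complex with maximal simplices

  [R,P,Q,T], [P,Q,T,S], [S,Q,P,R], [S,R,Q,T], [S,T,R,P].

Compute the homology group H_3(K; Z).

H_3 ≅ Z.

K has 5 vertices, 10 edges, 10 triangles, 5 3-simplices.
rank ∂_3 = 4, rank ∂_4 = 0 ⇒ b_3 = 5 − 4 − 0 = 1. So H_3 ≅ Z.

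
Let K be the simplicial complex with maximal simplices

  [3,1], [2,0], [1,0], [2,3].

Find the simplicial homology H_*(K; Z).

Take the total order 0 < 1 < 2 < 3 on the vertex set. Then K (dimension 1) consists of the simplices:

  0-simplices (4): [0], [1], [2], [3]
  1-simplices (4): [0,1], [0,2], [1,3], [2,3]

giving chain groups C_0 ≅ Z^4, C_1 ≅ Z^4.

Boundary ∂_1: C_1 → C_0 is given by ∂[p,q] = [q] − [p].
The resulting 4×4 matrix has rank 3, and its Smith normal form has invariant factors (1,1,1).

Computing H_k = (kernel of ∂_k) / (image of ∂_{k+1}):

  H_0: rank C_0 − rank ∂_1 = 4 − 3 = 1, and the invariant factors of ∂_1 are all 1, so H_0 ≅ Z.
  H_1: rank ker ∂_1 − rank ∂_2 = (4 − 3) − 0 = 1, and there is no ∂_2, so H_1 ≅ Z.

As a check, the Euler characteristic is 4 − 4 = 0, which agrees with 1 − 1 = 0.

H_0 = Z,  H_1 = Z.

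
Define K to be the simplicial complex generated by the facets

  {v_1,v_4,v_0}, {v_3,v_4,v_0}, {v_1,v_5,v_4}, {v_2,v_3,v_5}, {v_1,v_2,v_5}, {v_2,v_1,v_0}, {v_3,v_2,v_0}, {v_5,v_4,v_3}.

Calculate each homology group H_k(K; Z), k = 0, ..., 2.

Order the vertices as v_0 < v_1 < v_2 < v_3 < v_4 < v_5. Listing each simplex with vertices in this order, K has dimension 2 with simplices:

  0-simplices (6): [v_0], [v_1], [v_2], [v_3], [v_4], [v_5]
  1-simplices (12): [v_0,v_1], [v_0,v_2], [v_0,v_3], [v_0,v_4], [v_1,v_2], [v_1,v_4], [v_1,v_5], [v_2,v_3], [v_2,v_5], [v_3,v_4], [v_3,v_5], [v_4,v_5]
  2-simplices (8): [v_0,v_1,v_2], [v_0,v_1,v_4], [v_0,v_2,v_3], [v_0,v_3,v_4], [v_1,v_2,v_5], [v_1,v_4,v_5], [v_2,v_3,v_5], [v_3,v_4,v_5]

giving chain groups C_0 ≅ Z^6, C_1 ≅ Z^12, C_2 ≅ Z^8.

Boundary ∂_1: C_1 → C_0 sends each edge [p,q] (with p < q) to q − p. For instance
  ∂[v_1,v_4] = [v_4] − [v_1].
The resulting 6×12 matrix has rank 5, and its Smith normal form has invariant factors (1,1,1,1,1).

Boundary ∂_2: C_2 → C_1 sends each 2-simplex [p,q,r] to [q,r] − [p,r] + [p,q]. For instance
  ∂[v_0,v_3,v_4] = [v_3,v_4] − [v_0,v_4] + [v_0,v_3],
  ∂[v_0,v_2,v_3] = [v_2,v_3] − [v_0,v_3] + [v_0,v_2].
As a 12×8 matrix over Z this has rank 7, with invariant factors (1,1,1,1,1,1,1).

Now H_k = ker ∂_k / im ∂_{k+1}, so:

  H_0: rank C_0 − rank ∂_1 = 6 − 5 = 1, and the invariant factors of ∂_1 are all 1, so H_0 ≅ Z.
  H_1: rank ker ∂_1 − rank ∂_2 = (12 − 5) − 7 = 0, and the invariant factors of ∂_2 are all 1, so H_1 ≅ 0.
  H_2: rank ker ∂_2 − rank ∂_3 = (8 − 7) − 0 = 1, and there is no ∂_3, so H_2 ≅ Z.

As a check, the Euler characteristic is 6 − 12 + 8 = 2, which agrees with 1 − 0 + 1 = 2.
(K is a triangulation of the 2-sphere S^2.)

H_0 ≅ Z,  H_1 = 0,  H_2 ≅ Z.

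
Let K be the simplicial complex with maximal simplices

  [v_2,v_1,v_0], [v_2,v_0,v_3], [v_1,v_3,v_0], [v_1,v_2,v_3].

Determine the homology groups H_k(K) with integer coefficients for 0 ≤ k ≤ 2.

H_0 = Z,  H_1 = 0,  H_2 = Z.

K has 4 vertices, 6 edges, 4 triangles.
rank ∂_0 = 0, rank ∂_1 = 3 ⇒ b_0 = 4 − 0 − 3 = 1; all invariant factors of ∂_1 are 1 so no torsion. So H_0 ≅ Z.
rank ∂_1 = 3, rank ∂_2 = 3 ⇒ b_1 = 6 − 3 − 3 = 0; all invariant factors of ∂_2 are 1 so no torsion. So H_1 ≅ 0.
rank ∂_2 = 3, rank ∂_3 = 0 ⇒ b_2 = 4 − 3 − 0 = 1. So H_2 ≅ Z.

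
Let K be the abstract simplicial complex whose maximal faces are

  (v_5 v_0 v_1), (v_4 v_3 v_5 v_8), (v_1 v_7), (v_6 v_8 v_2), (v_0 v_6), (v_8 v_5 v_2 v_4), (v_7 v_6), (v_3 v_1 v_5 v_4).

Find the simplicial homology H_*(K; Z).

We work with the vertex ordering v_0 < v_1 < v_2 < v_3 < v_4 < v_5 < v_6 < v_7 < v_8. The simplices of K, each written with vertices in increasing order, are:

  0-simplices (9): [v_0], [v_1], [v_2], [v_3], [v_4], [v_5], [v_6], [v_7], [v_8]
  1-simplices (19): (19 of them)
  2-simplices (12): (12 of them)
  3-simplices (3): [v_1,v_3,v_4,v_5], [v_2,v_4,v_5,v_8], [v_3,v_4,v_5,v_8]

Hence C_0 ≅ Z^9, C_1 ≅ Z^19, C_2 ≅ Z^12, C_3 ≅ Z^3.

∂_1: C_1 → C_0 sends each edge [p,q] (with p < q) to q − p.
As a 9×19 matrix over Z this has rank 8, with invariant factors (1,1,1,1,1,1,1,1).

The boundary map ∂_2: C_2 → C_1 maps a triangle to the signed sum of its edges. For instance
  ∂[v_1,v_4,v_5] = [v_4,v_5] − [v_1,v_5] + [v_1,v_4],
  ∂[v_2,v_4,v_5] = [v_4,v_5] − [v_2,v_5] + [v_2,v_4].
This gives a 19×12 integer matrix of rank 9; reducing to Smith normal form yields diagonal entries (1,1,1,1,1,1,1,1,1).

Boundary ∂_3: C_3 → C_2 sends each 3-simplex σ to the alternating sum Σ_i (−1)^i (σ with its i-th vertex removed). For instance
  ∂[v_3,v_4,v_5,v_8] = [v_4,v_5,v_8] − [v_3,v_5,v_8] + [v_3,v_4,v_8] − [v_3,v_4,v_5],
  ∂[v_1,v_3,v_4,v_5] = [v_3,v_4,v_5] − [v_1,v_4,v_5] + [v_1,v_3,v_5] − [v_1,v_3,v_4].
This gives a 12×3 integer matrix of rank 3; reducing to Smith normal form yields diagonal entries (1,1,1).

Computing H_k = (kernel of ∂_k) / (image of ∂_{k+1}):

  H_0: rank C_0 − rank ∂_1 = 9 − 8 = 1, and the invariant factors of ∂_1 are all 1, so H_0 ≅ Z.
  H_1: rank ker ∂_1 − rank ∂_2 = (19 − 8) − 9 = 2, and the invariant factors of ∂_2 are all 1, so H_1 ≅ Z^2.
  H_2: rank ker ∂_2 − rank ∂_3 = (12 − 9) − 3 = 0, and the invariant factors of ∂_3 are all 1, so H_2 ≅ 0.
  H_3: rank ker ∂_3 − rank ∂_4 = (3 − 3) − 0 = 0, and there is no ∂_4, so H_3 ≅ 0.

H_0 = Z,  H_1 = Z^2,  H_2 = 0,  H_3 = 0.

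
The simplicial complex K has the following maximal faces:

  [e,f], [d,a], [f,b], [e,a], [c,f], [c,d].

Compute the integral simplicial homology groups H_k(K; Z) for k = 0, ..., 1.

H_0 ≅ Z,  H_1 ≅ Z.

K has 6 vertices, 6 edges.
rank ∂_0 = 0, rank ∂_1 = 5 ⇒ b_0 = 6 − 0 − 5 = 1; all invariant factors of ∂_1 are 1 so no torsion. So H_0 ≅ Z.
rank ∂_1 = 5, rank ∂_2 = 0 ⇒ b_1 = 6 − 5 − 0 = 1. So H_1 ≅ Z.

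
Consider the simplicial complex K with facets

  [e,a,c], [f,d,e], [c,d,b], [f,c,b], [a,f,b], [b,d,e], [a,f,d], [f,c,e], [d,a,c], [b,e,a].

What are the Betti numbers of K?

Order the vertices as a < b < c < d < e < f. Listing each simplex with vertices in this order, K has dimension 2 with simplices:

  0-simplices (6): a, b, c, d, e, f
  1-simplices (15): ab, ac, ad, ae, af, bc, bd, be, bf, cd, ce, cf, de, df, ef
  2-simplices (10): abe, abf, acd, ace, adf, bcd, bcf, bde, cef, def

so the chain groups are C_0 ≅ Z^6, C_1 ≅ Z^15, C_2 ≅ Z^10.

The boundary map ∂_1: C_1 → C_0 maps an edge to its endpoints' difference, ∂[p,q] = q − p. For instance
  ∂de = e − d.
As a 6×15 matrix over Z this has rank 5, with invariant factors (1,1,1,1,1).

The boundary map ∂_2: C_2 → C_1 acts by ∂[p,q,r] = [q,r] − [p,r] + [p,q]. For instance
  ∂bde = de − be + bd,
  ∂acd = cd − ad + ac.
This gives a 15×10 integer matrix of rank 10; reducing to Smith normal form yields diagonal entries (1,1,1,1,1,1,1,1,1,2).

Reading off H_k = ker ∂_k / im ∂_{k+1}:

  H_0: rank C_0 − rank ∂_1 = 6 − 5 = 1, and the invariant factors of ∂_1 are all 1, so H_0 = Z.
  H_1: rank ker ∂_1 − rank ∂_2 = (15 − 5) − 10 = 0, and ∂_2 has invariant factor 2 > 1, so H_1 = Z/2.
  H_2: rank ker ∂_2 − rank ∂_3 = (10 − 10) − 0 = 0, and there is no ∂_3, so H_2 = 0.

As a check, the Euler characteristic is 6 − 15 + 10 = 1, which agrees with 1 − 0 + 0 = 1.

Hence the Betti numbers are b_0 = 1, b_1 = 0, b_2 = 0.

b_0 = 1, b_1 = 0, b_2 = 0.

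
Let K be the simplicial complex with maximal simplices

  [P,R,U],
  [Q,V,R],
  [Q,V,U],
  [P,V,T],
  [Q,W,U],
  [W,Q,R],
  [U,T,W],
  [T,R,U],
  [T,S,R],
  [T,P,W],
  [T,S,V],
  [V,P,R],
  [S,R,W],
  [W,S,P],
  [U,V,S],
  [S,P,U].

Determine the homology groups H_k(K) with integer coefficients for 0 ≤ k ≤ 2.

H_0 ≅ Z,  H_1 ≅ Z^2,  H_2 ≅ Z.

Take the total order P < Q < R < S < T < U < V < W on the vertex set. Then K (dimension 2) consists of the simplices:

  0-simplices (8): P, Q, R, S, T, U, V, W
  1-simplices (24): PR, PS, PT, PU, PV, PW, QR, QU, QV, QW, RS, RT, RU, RV, RW, ST, SU, SV, SW, TU, TV, TW, UV, UW
  2-simplices (16): PRU, PRV, PSU, PSW, PTV, PTW, QRV, QRW, QUV, QUW, RST, RSW, RTU, STV, SUV, TUW

so the chain groups are C_0 ≅ Z^8, C_1 ≅ Z^24, C_2 ≅ Z^16.

∂_1: C_1 → C_0 is given by ∂[p,q] = [q] − [p].
The 8×24 boundary matrix has rank 7 and Smith normal form diag(1,1,1,1,1,1,1).

Boundary ∂_2: C_2 → C_1 sends each 2-simplex [p,q,r] to [q,r] − [p,r] + [p,q]. For instance
  ∂PSU = SU − PU + PS,
  ∂QUW = UW − QW + QU.
The 24×16 boundary matrix has rank 15 and Smith normal form diag(1,1,1,1,1,1,1,1,1,1,1,1,1,1,1).

From H_k ≅ ker(∂_k) / im(∂_{k+1}) we obtain:

  H_0: rank C_0 − rank ∂_1 = 8 − 7 = 1, and the invariant factors of ∂_1 are all 1, so H_0 ≅ Z.
  H_1: rank ker ∂_1 − rank ∂_2 = (24 − 7) − 15 = 2, and the invariant factors of ∂_2 are all 1, so H_1 ≅ Z^2.
  H_2: rank ker ∂_2 − rank ∂_3 = (16 − 15) − 0 = 1, and there is no ∂_3, so H_2 ≅ Z.

(K is a triangulation of the torus T^2.)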